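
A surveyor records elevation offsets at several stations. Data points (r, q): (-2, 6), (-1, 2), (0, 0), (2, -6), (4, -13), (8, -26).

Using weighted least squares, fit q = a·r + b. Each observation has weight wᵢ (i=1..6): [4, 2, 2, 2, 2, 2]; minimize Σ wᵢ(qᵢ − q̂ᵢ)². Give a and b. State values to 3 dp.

a = -3.170, b = -0.353

From the data, Σwᵢ·r·r = 186, Σwᵢ·r = 18, Σwᵢ·1 = 14.
For MᵀWq: Σwᵢ·r·q = -596, Σwᵢ·q = -62.
Normal equations: [[186, 18]; [18, 14]]·[a, b]ᵀ = [-596, -62]ᵀ.
Eliminating b: 14·(row 1) − 18·(row 2) gives 2280·a = 14·(-596) − 18·(-62) = -7228, so a = -1807/570.
Then b = ((-62) − 18·(-1807/570))/14 = -67/190.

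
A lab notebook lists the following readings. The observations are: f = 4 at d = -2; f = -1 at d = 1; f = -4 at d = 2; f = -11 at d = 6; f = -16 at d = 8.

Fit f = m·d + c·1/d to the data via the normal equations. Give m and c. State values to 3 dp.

The normal equations are: 109·m + 5·c = -211;  5·m + (889/576)·c = -53/6.
Δ = 109·(889/576) − 5² = 82501/576.
m = ((-211)·(889/576) − 5·(-53/6))/(82501/576) = -162139/82501; c = (109·(-53/6) − 5·(-211))/(82501/576) = 53088/82501.

m = -1.965, c = 0.643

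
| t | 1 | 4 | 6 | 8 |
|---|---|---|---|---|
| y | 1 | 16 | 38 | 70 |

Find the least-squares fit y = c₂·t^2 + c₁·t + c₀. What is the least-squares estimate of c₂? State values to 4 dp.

AᵀA·[c₂, c₁, c₀]ᵀ = Aᵀy reads: 5649·c₂ + 793·c₁ + 117·c₀ = 6105;  793·c₂ + 117·c₁ + 19·c₀ = 853;  117·c₂ + 19·c₁ + 4·c₀ = 125.
(Σt^2·t^2 = 5649, Σt^2·t = 793, Σt^2 = 117, Σt·t = 117, Σt = 19, Σ1 = 4, Σt^2·y = 6105, Σt·y = 853, Σy = 125.)
Row-reducing yields c₂ = 3997/3278, c₁ = -3681/3278, c₀ = 1505/1639.

c₂ = 1.2193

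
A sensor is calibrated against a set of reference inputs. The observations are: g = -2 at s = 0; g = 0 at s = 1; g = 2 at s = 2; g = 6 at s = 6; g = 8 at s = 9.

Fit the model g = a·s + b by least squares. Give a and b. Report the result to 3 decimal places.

a = 1.077, b = -1.077

Setting ∂/∂a … = 0 gives: 122·a + 18·b = 112;  18·a + 5·b = 14.
(Σs·s = 122, Σs = 18, Σ1 = 5, Σs·g = 112, Σg = 14.)
det = 122·5 − 18² = 286.
a = (112·5 − 18·14)/286 = 14/13; b = (122·14 − 18·112)/286 = -14/13.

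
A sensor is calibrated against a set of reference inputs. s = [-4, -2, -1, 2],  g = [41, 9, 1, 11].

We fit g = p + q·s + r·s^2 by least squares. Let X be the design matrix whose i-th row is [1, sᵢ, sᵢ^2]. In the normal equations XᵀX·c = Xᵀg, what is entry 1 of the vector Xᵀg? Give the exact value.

62

Entry 1 ↔ basis 1, so (Xᵀg)_{1} = Σᵢ gᵢ = (1)·(41) + (1)·(9) + (1)·(1) + (1)·(11) = 62.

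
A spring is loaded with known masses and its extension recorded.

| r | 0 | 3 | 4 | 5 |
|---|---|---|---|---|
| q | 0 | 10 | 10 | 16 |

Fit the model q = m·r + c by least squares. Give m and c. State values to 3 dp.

m = 3.000, c = 0.000

Compute the Gram sums: Σr·r = 50, Σr = 12, Σ1 = 4.
For Xᵀq: Σr·q = 150, Σq = 36.
So XᵀX·[m, c]ᵀ = Xᵀq: [[50, 12]; [12, 4]]·[m, c]ᵀ = [150, 36]ᵀ.
Eliminating c: 4·(row 1) − 12·(row 2) gives 56·m = 4·150 − 12·36 = 168, so m = 3.
Then c = (36 − 12·3)/4 = 0.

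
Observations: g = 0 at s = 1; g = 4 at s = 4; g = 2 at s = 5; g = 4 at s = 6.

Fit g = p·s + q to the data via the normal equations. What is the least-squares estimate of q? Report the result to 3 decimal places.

q = -0.357

XᵀX·[p, q]ᵀ = Xᵀg reads: 78·p + 16·q = 50;  16·p + 4·q = 10.
(Σs·s = 78, Σs = 16, Σ1 = 4, Σs·g = 50, Σg = 10.)
det = 78·4 − 16² = 56.
p = (50·4 − 16·10)/56 = 5/7; q = (78·10 − 16·50)/56 = -5/14.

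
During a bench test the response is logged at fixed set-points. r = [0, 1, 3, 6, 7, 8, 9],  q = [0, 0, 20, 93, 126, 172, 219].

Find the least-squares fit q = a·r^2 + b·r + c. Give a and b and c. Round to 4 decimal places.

Normal-equation sums: Σr^2·r^2 = 14436, Σr^2·r = 1828, Σr^2 = 240, Σr·r = 240, Σr = 34, Σ1 = 7.
Right-hand side: Σr^2·q = 38449, Σr·q = 4847, Σq = 630.
Normal equations: [[14436, 1828, 240]; [1828, 240, 34]; [240, 34, 7]]·[a, b, c]ᵀ = [38449, 4847, 630]ᵀ.
Solving the 3×3 system (Gaussian elimination) gives a = 1839/616, b = -1565/616, c = -5/308.

a = 2.9854, b = -2.5406, c = -0.0162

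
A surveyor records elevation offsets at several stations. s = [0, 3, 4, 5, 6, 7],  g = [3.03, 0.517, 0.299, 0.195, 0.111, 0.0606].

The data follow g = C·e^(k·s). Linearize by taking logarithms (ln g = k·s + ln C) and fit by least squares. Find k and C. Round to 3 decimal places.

k = -0.551, C = 2.894

With ln gᵢ as the transformed response and sᵢ as the regressor:
AᵀA = [[135.0000, 25.0000]; [25.0000, 6]], rhs = [-47.7957, -7.3949]ᵀ  (here Σs = 25.0000, Σ(s)² = 135.0000, Σln g = -7.3949, Σs·ln g = -47.7957).
Slope k = (n·Σs·ln g − Σs·Σln g)/(n·Σ(s)² − (Σs)²) = (6·-47.7957 − 25.0000·-7.3949)/185.0000 = -0.55082; ln C = (Σln g − k·Σs)/n = 1.06260, so C = exp(1.06260) = 2.89389.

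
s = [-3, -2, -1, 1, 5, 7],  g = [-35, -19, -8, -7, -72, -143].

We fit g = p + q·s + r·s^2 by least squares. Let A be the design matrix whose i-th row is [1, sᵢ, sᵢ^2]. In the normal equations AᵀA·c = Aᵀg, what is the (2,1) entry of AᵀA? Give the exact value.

7

Row 2 ↔ basis s, column 1 ↔ basis 1, so (AᵀA)_{2,1} = Σᵢ s = (-3)·(1) + (-2)·(1) + (-1)·(1) + (1)·(1) + (5)·(1) + (7)·(1) = 7.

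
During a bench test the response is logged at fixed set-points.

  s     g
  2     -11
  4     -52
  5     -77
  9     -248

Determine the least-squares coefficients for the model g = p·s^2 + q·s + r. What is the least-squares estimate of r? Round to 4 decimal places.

r = 4.6333

Compute the Gram sums: Σs^2·s^2 = 7458, Σs^2·s = 926, Σs^2 = 126, Σs·s = 126, Σs = 20, Σ1 = 4.
For Mᵀg: Σs^2·g = -22889, Σs·g = -2847, Σg = -388.
Normal equations: [[7458, 926, 126]; [926, 126, 20]; [126, 20, 4]]·[p, q, r]ᵀ = [-22889, -2847, -388]ᵀ.
Solving the 3×3 system (Gaussian elimination) gives p = -4435/1549, q = -7091/3098, r = 7177/1549.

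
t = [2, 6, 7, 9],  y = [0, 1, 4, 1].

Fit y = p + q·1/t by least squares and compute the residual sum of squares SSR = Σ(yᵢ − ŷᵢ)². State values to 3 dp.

SSR = 6.133

Compute the Gram sums: Σ1 = 4, Σ1/t = 58/63, Σ1/t·1/t = 2465/7938.
For Xᵀy: Σy = 6, Σ1/t·y = 107/126.
Determinant 4·(2465/7938) − (58/63)² = 58/147.
p = (6·(2465/7938) − (58/63)·(107/126))/(58/147) = 74/27; q = (4·(107/126) − (58/63)·6)/(58/147) = -469/87.
Residuals: -71/1566, -1319/1566, 1589/783, -298/261; SSR = 9605/1566.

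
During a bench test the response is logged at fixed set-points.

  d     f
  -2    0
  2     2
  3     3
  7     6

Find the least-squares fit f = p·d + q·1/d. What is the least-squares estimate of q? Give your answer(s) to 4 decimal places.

The normal equations are: 66·p + 4·q = 55;  4·p + (557/882)·q = 20/7.
(Σd·d = 66, Σd·1/d = 4, Σ1/d·1/d = 557/882, Σd·f = 55, Σ1/d·f = 20/7.)
Determinant 66·(557/882) − 4² = 3775/147.
p = (55·(557/882) − 4·(20/7))/(3775/147) = 4111/4530; q = (66·(20/7) − 4·55)/(3775/147) = -924/755.

q = -1.2238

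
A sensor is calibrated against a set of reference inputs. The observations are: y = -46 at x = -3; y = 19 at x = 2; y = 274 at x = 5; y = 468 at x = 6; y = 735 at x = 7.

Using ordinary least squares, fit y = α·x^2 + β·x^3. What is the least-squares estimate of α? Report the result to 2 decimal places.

With design matrix M, MᵀM = [[4419, 27497]; [27497, 180723]] and Mᵀy = [59375, 388837]ᵀ.
det = 4419·180723 − 27497² = 42529928.
α = (59375·180723 − 27497·388837)/42529928 = 4822142/5316241; β = (4419·388837 − 27497·59375)/42529928 = 10704541/5316241.

α = 0.91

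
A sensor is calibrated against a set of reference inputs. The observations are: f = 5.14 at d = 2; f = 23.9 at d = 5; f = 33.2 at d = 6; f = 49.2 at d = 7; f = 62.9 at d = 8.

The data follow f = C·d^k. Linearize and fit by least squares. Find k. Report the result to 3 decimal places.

k = 1.790

Linearized form: ln f = k·ln d + ln C. From the 5 transformed points,
Σln d = 8.1197, Σ(ln d)² = 14.3918, Σln f = 16.3509, Σln d·ln f = 28.7118.
Equations: 14.3918·k + 8.1197·ln C = 28.7118;  8.1197·k + 5·ln C = 16.3509.
Δ = 14.3918·5 − (8.1197)² = 6.0295; k = (28.7118·5 − 8.1197·16.3509)/6.0295 = 1.79026, ln C = (14.3918·16.3509 − 8.1197·28.7118)/6.0295 = 0.36291.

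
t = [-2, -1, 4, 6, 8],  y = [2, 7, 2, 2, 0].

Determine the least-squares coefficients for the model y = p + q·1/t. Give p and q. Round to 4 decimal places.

p = 1.8356, q = -3.9882

Sums needed: Σ1 = 5, Σ1/t = -23/24, Σ1/t·1/t = 781/576.
Right-hand side: Σy = 13, Σ1/t·y = -43/6.
So MᵀM·[p, q]ᵀ = Mᵀy: [[5, -23/24]; [-23/24, 781/576]]·[p, q]ᵀ = [13, -43/6]ᵀ.
Eliminating q: (781/576)·(row 1) − (-23/24)·(row 2) gives (211/36)·p = (781/576)·13 − (-23/24)·(-43/6) = 6197/576, so p = 6197/3376.
Then q = ((-43/6) − (-23/24)·(6197/3376))/(781/576) = -1683/422.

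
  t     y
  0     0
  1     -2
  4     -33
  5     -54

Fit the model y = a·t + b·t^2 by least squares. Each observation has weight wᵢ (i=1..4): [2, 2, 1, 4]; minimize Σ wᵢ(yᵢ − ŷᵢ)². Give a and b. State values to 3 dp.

a = 0.744, b = -2.303

From the data, Σwᵢ·t·t = 118, Σwᵢ·t·t^2 = 566, Σwᵢ·t^2·t^2 = 2758.
For XᵀWy: Σwᵢ·t·y = -1216, Σwᵢ·t^2·y = -5932.
Normal equations: [[118, 566]; [566, 2758]]·[a, b]ᵀ = [-1216, -5932]ᵀ.
Eliminating b: 2758·(row 1) − 566·(row 2) gives 5088·a = 2758·(-1216) − 566·(-5932) = 3784, so a = 473/636.
Then b = ((-5932) − 566·(473/636))/2758 = -1465/636.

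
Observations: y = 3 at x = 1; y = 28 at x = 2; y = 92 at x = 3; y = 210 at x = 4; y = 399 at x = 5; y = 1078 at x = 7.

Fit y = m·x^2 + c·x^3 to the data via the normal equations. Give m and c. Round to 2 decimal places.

Entries of AᵀA: Σx^2·x^2 = 3380, Σx^2·x^3 = 21232, Σx^3·x^3 = 138164.
For Aᵀy: Σx^2·y = 67100, Σx^3·y = 435780.
Eliminating c: 138164·(row 1) − 21232·(row 2) gives 16196496·m = 138164·67100 − 21232·435780 = 18323440, so m = 1145215/1012281.
Then c = (435780 − 21232·(1145215/1012281))/138164 = 3016825/1012281.

m = 1.13, c = 2.98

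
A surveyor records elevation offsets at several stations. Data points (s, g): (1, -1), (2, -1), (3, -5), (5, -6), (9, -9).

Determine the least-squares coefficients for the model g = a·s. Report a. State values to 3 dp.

With design matrix X, XᵀX = [[120]] and Xᵀg = [-129]ᵀ.
Hence a = -129 / 120 ≈ -1.075.

a = -1.075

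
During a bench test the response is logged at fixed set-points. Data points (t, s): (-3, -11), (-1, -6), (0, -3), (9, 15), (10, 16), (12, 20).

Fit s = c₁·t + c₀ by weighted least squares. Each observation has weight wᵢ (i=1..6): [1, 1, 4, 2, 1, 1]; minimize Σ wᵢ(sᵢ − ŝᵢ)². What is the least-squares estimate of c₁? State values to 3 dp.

c₁ = 2.010

The normal system AᵀWA·[c₁, c₀]ᵀ = AᵀWs is [[416, 36]; [36, 10]]·[c₁, c₀]ᵀ = [709, 37]ᵀ.
Eliminating c₀: 10·(row 1) − 36·(row 2) gives 2864·c₁ = 10·709 − 36·37 = 5758, so c₁ = 2879/1432.
Then c₀ = (37 − 36·(2879/1432))/10 = -2533/716.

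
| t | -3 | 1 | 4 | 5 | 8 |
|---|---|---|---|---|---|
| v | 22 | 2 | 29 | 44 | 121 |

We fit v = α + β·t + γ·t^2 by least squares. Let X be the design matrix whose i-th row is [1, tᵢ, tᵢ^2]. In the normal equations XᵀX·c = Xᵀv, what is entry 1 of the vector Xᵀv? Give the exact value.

Entry 1 ↔ basis 1, so (Xᵀv)_{1} = Σᵢ vᵢ = (1)·(22) + (1)·(2) + (1)·(29) + (1)·(44) + (1)·(121) = 218.

218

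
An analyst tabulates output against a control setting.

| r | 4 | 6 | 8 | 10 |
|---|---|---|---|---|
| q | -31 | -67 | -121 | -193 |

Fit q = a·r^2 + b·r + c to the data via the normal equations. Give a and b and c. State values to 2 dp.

From the data, Σr^2·r^2 = 15648, Σr^2·r = 1792, Σr^2 = 216, Σr·r = 216, Σr = 28, Σ1 = 4.
Moment sums: Σr^2·q = -29952, Σr·q = -3424, Σq = -412.
So XᵀX·[a, b, c]ᵀ = Xᵀq: [[15648, 1792, 216]; [1792, 216, 28]; [216, 28, 4]]·[a, b, c]ᵀ = [-29952, -3424, -412]ᵀ.
Row-reducing yields a = -9/4, b = 9/2, c = -13.

a = -2.25, b = 4.50, c = -13.00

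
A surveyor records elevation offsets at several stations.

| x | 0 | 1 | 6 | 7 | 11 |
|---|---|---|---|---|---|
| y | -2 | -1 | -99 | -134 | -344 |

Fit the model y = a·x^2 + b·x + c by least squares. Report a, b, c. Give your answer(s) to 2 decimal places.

a = -3.01, b = 1.99, c = -1.16

Normal-equation sums: Σx^2·x^2 = 18339, Σx^2·x = 1891, Σx^2 = 207, Σx·x = 207, Σx = 25, Σ1 = 5.
For Aᵀy: Σx^2·y = -51755, Σx·y = -5317, Σy = -580.
Normal equations: [[18339, 1891, 207]; [1891, 207, 25]; [207, 25, 5]]·[a, b, c]ᵀ = [-51755, -5317, -580]ᵀ.
Inverting the 3×3 Gram matrix, [a, b, c]ᵀ = [-514935/170846, 339629/170846, -98986/85423]ᵀ.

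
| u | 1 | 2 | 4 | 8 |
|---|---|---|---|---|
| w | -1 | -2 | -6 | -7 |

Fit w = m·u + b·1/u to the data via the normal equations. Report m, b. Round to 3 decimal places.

Entries of XᵀX: Σu·u = 85, Σu·1/u = 4, Σ1/u·1/u = 85/64.
For Xᵀw: Σu·w = -85, Σ1/u·w = -35/8.
Normal equations: [[85, 4]; [4, 85/64]]·[m, b]ᵀ = [-85, -35/8]ᵀ.
det = 85·(85/64) − 4² = 6201/64.
m = ((-85)·(85/64) − 4·(-35/8))/(6201/64) = -2035/2067; b = (85·(-35/8) − 4·(-85))/(6201/64) = -680/2067.

m = -0.985, b = -0.329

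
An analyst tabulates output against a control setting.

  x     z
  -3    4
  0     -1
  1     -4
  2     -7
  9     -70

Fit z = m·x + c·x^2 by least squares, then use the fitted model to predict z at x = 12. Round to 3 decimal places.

ẑ = -112.795

AᵀA·[m, c]ᵀ = Aᵀz reads: 95·m + 711·c = -660;  711·m + 6659·c = -5666.
(Σx·x = 95, Σx·x^2 = 711, Σx^2·x^2 = 6659, Σx·z = -660, Σx^2·z = -5666.)
Determinant 95·6659 − 711² = 127084.
m = ((-660)·6659 − 711·(-5666))/127084 = -183207/63542; c = (95·(-5666) − 711·(-660))/127084 = -34505/63542.
At x = 12: ẑ = (-183207/63542)·(12) + (-34505/63542)·(144) = -3583602/31771.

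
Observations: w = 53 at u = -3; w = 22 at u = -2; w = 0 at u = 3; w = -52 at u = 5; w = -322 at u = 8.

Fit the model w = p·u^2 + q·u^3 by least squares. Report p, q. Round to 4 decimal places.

p = 2.9428, q = -0.9972

With design matrix A, AᵀA = [[4899, 35861]; [35861, 279291]] and Aᵀw = [-21343, -172971]ᵀ.
Eliminating q: 279291·(row 1) − 35861·(row 2) gives 82235288·p = 279291·(-21343) − 35861·(-172971) = 242005218, so p = 121002609/41117644.
Then q = ((-172971) − 35861·(121002609/41117644))/279291 = -41001803/41117644.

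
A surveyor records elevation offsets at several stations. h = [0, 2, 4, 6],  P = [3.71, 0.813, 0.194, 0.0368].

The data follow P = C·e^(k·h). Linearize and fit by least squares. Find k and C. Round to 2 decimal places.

Taking logs, ln P = k·h + ln C, so regress ln P on h.
Σh = 12.0000, Σ(h)² = 56.0000, Σln P = -3.8381, Σh·ln P = -26.7872.
Equations: 56.0000·k + 12.0000·ln C = -26.7872;  12.0000·k + 4·ln C = -3.8381.
Δ = 56.0000·4 − (12.0000)² = 80.0000; k = (-26.7872·4 − 12.0000·-3.8381)/80.0000 = -0.76364, ln C = (56.0000·-3.8381 − 12.0000·-26.7872)/80.0000 = 1.33137, so C = exp(1.33137) = 3.78624.

k = -0.76, C = 3.79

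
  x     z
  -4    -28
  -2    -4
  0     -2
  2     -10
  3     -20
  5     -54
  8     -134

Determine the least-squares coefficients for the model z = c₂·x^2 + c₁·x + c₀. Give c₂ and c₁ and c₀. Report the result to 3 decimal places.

c₂ = -1.966, c₁ = -1.002, c₀ = -0.019

Compute the Gram sums: Σx^2·x^2 = 5090, Σx^2·x = 600, Σx^2 = 122, Σx·x = 122, Σx = 12, Σ1 = 7.
For Aᵀz: Σx^2·z = -10610, Σx·z = -1302, Σz = -252.
So AᵀA·[c₂, c₁, c₀]ᵀ = Aᵀz: [[5090, 600, 122]; [600, 122, 12]; [122, 12, 7]]·[c₂, c₁, c₀]ᵀ = [-10610, -1302, -252]ᵀ.
Inverting the 3×3 Gram matrix, [c₂, c₁, c₀]ᵀ = [-508615/258713, -259143/258713, -4990/258713]ᵀ.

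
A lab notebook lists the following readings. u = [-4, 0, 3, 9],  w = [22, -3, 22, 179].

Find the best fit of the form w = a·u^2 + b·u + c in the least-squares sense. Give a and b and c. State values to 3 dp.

Compute the Gram sums: Σu^2·u^2 = 6898, Σu^2·u = 692, Σu^2 = 106, Σu·u = 106, Σu = 8, Σ1 = 4.
Moment sums: Σu^2·w = 15049, Σu·w = 1589, Σw = 220.
Row-reducing yields a = 281/139, b = 2759/1390, c = -3533/1390.

a = 2.022, b = 1.985, c = -2.542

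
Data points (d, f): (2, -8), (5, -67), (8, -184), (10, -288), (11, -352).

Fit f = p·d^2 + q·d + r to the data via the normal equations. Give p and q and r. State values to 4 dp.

Forming MᵀM = [[29378, 2976, 314]; [2976, 314, 36]; [314, 36, 5]] and Mᵀf = [-84875, -8575, -899]ᵀ gives MᵀM·[p, q, r]ᵀ = Mᵀf.
Solving the 3×3 system (Gaussian elimination) gives p = -2135/706, q = 781/706, r = 758/353.

p = -3.0241, q = 1.1062, r = 2.1473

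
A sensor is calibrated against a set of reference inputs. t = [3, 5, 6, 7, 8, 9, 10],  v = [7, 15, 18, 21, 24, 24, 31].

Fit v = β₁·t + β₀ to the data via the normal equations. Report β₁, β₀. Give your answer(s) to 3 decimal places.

β₁ = 3.127, β₀ = -1.443

The normal system MᵀM·[β₁, β₀]ᵀ = Mᵀv is [[364, 48]; [48, 7]]·[β₁, β₀]ᵀ = [1069, 140]ᵀ.
det = 364·7 − 48² = 244.
β₁ = (1069·7 − 48·140)/244 = 763/244; β₀ = (364·140 − 48·1069)/244 = -88/61.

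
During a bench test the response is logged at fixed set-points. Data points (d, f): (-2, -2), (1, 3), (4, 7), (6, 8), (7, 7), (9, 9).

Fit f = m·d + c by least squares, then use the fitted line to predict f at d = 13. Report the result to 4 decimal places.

The normal system AᵀA·[m, c]ᵀ = Aᵀf is [[187, 25]; [25, 6]]·[m, c]ᵀ = [213, 32]ᵀ.
Determinant 187·6 − 25² = 497.
m = (213·6 − 25·32)/497 = 478/497; c = (187·32 − 25·213)/497 = 659/497.
At d = 13: f̂ = (478/497)·(13) + (659/497)·(1) = 6873/497.

f̂ = 13.8290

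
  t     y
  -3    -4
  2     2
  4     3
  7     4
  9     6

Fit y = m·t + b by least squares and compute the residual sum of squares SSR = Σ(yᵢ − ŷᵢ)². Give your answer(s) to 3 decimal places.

SSR = 3.214

Compute the Gram sums: Σt·t = 159, Σt = 19, Σ1 = 5.
Moment sums: Σt·y = 110, Σy = 11.
So XᵀX·[m, b]ᵀ = Xᵀy: [[159, 19]; [19, 5]]·[m, b]ᵀ = [110, 11]ᵀ.
Eliminating b: 5·(row 1) − 19·(row 2) gives 434·m = 5·110 − 19·11 = 341, so m = 11/14.
Then b = (11 − 19·(11/14))/5 = -11/14.
Residuals: -6/7, 17/14, 9/14, -5/7, -2/7; SSR = 45/14.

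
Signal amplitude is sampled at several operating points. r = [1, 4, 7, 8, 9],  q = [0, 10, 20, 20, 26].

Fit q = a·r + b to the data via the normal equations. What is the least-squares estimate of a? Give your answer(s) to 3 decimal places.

The normal system XᵀX·[a, b]ᵀ = Xᵀq is [[211, 29]; [29, 5]]·[a, b]ᵀ = [574, 76]ᵀ.
det = 211·5 − 29² = 214.
a = (574·5 − 29·76)/214 = 333/107; b = (211·76 − 29·574)/214 = -305/107.

a = 3.112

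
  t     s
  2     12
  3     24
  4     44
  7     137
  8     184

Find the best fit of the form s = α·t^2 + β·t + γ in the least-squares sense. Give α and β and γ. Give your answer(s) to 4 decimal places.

Setting ∂/∂α … = 0 gives: 6850·α + 954·β + 142·γ = 19457;  954·α + 142·β + 24·γ = 2703;  142·α + 24·β + 5·γ = 401.
(Σt^2·t^2 = 6850, Σt^2·t = 954, Σt^2 = 142, Σt·t = 142, Σt = 24, Σ1 = 5, Σt^2·s = 19457, Σt·s = 2703, Σs = 401.)
Solving the 3×3 system (Gaussian elimination) gives α = 5321/1624, β = -6927/1624, γ = 6189/812.

α = 3.2765, β = -4.2654, γ = 7.6219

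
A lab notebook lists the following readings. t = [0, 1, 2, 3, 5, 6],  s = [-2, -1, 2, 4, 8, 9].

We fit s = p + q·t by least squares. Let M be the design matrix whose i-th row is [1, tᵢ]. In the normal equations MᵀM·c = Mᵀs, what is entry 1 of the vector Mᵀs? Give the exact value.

20

Entry 1 ↔ basis 1, so (Mᵀs)_{1} = Σᵢ sᵢ = (1)·(-2) + (1)·(-1) + (1)·(2) + (1)·(4) + (1)·(8) + (1)·(9) = 20.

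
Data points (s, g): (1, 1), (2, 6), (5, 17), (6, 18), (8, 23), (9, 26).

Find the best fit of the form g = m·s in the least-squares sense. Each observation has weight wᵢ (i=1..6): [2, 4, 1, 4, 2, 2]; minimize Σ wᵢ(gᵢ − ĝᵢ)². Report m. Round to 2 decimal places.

From the data, Σwᵢ·s·s = 477.
For MᵀWg: Σwᵢ·s·g = 1403.
m = 1403/477 = 2.9413.

m = 2.94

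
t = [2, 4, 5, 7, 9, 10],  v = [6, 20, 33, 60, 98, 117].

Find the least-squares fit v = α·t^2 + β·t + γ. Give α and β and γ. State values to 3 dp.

α = 1.029, β = 1.702, γ = -1.977

Sums needed: Σt^2·t^2 = 19859, Σt^2·t = 2269, Σt^2 = 275, Σt·t = 275, Σt = 37, Σ1 = 6.
Moment sums: Σt^2·v = 23747, Σt·v = 2729, Σv = 334.
So XᵀX·[α, β, γ]ᵀ = Xᵀv: [[19859, 2269, 275]; [2269, 275, 37]; [275, 37, 6]]·[α, β, γ]ᵀ = [23747, 2729, 334]ᵀ.
Inverting the 3×3 Gram matrix, [α, β, γ]ᵀ = [17357/16872, 1511/888, -1390/703]ᵀ.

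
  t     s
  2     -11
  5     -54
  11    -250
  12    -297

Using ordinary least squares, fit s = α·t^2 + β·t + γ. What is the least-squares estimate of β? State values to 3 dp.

β = -0.057

Sums needed: Σt^2·t^2 = 36018, Σt^2·t = 3192, Σt^2 = 294, Σt·t = 294, Σt = 30, Σ1 = 4.
Right-hand side: Σt^2·s = -74412, Σt·s = -6606, Σs = -612.
Row-reducing yields α = -2271/1114, β = -63/1114, γ = -3051/1114.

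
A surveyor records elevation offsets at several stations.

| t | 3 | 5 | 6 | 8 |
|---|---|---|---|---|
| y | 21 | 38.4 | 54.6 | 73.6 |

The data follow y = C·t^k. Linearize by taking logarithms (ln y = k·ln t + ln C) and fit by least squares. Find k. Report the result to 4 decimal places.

Taking logs, ln y = k·ln t + ln C, so regress ln y on ln t.
Σln t = 6.5793, Σ(ln t)² = 11.3317, Σln y = 14.9913, Σln t·ln y = 25.3220.
Equations: 11.3317·k + 6.5793·ln C = 25.3220;  6.5793·k + 4·ln C = 14.9913.
Solving (det = 2.0403): k = 1.30202, ln C = 1.60623.

k = 1.3020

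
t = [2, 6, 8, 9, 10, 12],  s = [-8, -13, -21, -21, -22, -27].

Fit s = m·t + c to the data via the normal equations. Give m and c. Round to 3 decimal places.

The normal system MᵀM·[m, c]ᵀ = Mᵀs is [[429, 47]; [47, 6]]·[m, c]ᵀ = [-995, -112]ᵀ.
Eliminating c: 6·(row 1) − 47·(row 2) gives 365·m = 6·(-995) − 47·(-112) = -706, so m = -706/365.
Then c = ((-112) − 47·(-706/365))/6 = -1283/365.

m = -1.934, c = -3.515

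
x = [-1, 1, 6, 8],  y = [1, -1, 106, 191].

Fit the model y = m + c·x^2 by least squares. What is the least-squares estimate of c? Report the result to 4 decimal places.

Forming AᵀA = [[4, 102]; [102, 5394]] and Aᵀy = [297, 16040]ᵀ gives AᵀA·[m, c]ᵀ = Aᵀy.
Δ = 4·5394 − 102² = 11172.
m = (297·5394 − 102·16040)/11172 = -811/266; c = (4·16040 − 102·297)/11172 = 2419/798.

c = 3.0313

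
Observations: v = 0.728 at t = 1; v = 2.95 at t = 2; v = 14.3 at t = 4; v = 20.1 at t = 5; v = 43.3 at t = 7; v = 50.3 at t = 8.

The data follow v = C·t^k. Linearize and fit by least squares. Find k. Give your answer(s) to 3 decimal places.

k = 2.073

Linearized form: ln v = k·ln t + ln C. From the 6 transformed points,
Sums: Σln t = 7.7142, Σ(ln t)² = 13.1032, Σln v = 14.1115, Σln t·ln v = 24.7470.
Normal system: [[13.1032, 7.7142]; [7.7142, 6]]·[k, ln C]ᵀ = [24.7470, 14.1115]ᵀ.
Solving (det = 19.1098): k = 2.07341, ln C = -0.31388.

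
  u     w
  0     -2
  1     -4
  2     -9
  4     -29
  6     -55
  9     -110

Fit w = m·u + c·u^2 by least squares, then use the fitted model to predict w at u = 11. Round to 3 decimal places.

XᵀX·[m, c]ᵀ = Xᵀw reads: 138·m + 1018·c = -1458;  1018·m + 8130·c = -11394.
(Σu·u = 138, Σu·u^2 = 1018, Σu^2·u^2 = 8130, Σu·w = -1458, Σu^2·w = -11394.)
Δ = 138·8130 − 1018² = 85616.
m = ((-1458)·8130 − 1018·(-11394))/85616 = -15903/5351; c = (138·(-11394) − 1018·(-1458))/85616 = -5508/5351.
At u = 11: ŵ = (-15903/5351)·(11) + (-5508/5351)·(121) = -841401/5351.

ŵ = -157.242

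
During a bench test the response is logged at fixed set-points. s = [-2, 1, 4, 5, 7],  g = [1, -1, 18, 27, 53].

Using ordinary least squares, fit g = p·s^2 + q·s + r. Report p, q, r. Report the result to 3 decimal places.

Entries of XᵀX: Σs^2·s^2 = 3299, Σs^2·s = 525, Σs^2 = 95, Σs·s = 95, Σs = 15, Σ1 = 5.
Moment sums: Σs^2·g = 3563, Σs·g = 575, Σg = 98.
Solving the 3×3 system (Gaussian elimination) gives p = 587/570, q = 643/950, r = -2846/1425.

p = 1.030, q = 0.677, r = -1.997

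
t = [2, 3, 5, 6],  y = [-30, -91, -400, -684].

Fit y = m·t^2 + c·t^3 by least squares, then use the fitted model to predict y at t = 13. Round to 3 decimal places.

With design matrix M, MᵀM = [[2018, 11176]; [11176, 63074]] and Mᵀy = [-35563, -200441]ᵀ.
Determinant 2018·63074 − 11176² = 2380356.
m = ((-35563)·63074 − 11176·(-200441))/2380356 = -45031/36066; c = (2018·(-200441) − 11176·(-35563))/2380356 = -1172975/396726.
At t = 13: ŷ = (-45031/36066)·(169) + (-1172975/396726)·(2197) = -1330369352/198363.

ŷ = -6706.741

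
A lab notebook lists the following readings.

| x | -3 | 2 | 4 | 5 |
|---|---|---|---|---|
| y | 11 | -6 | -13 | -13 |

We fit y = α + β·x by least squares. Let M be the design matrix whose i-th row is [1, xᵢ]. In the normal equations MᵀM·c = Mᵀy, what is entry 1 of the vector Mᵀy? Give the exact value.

-21

Entry 1 ↔ basis 1, so (Mᵀy)_{1} = Σᵢ yᵢ = (1)·(11) + (1)·(-6) + (1)·(-13) + (1)·(-13) = -21.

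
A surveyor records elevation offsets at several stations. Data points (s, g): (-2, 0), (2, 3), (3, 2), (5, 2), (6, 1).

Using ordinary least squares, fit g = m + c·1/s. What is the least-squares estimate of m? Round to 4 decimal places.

m = 1.2112

Compute the Gram sums: Σ1 = 5, Σ1/s = 7/10, Σ1/s·1/s = 611/900.
And Σg = 8, Σ1/s·g = 41/15.
So XᵀX·[m, c]ᵀ = Xᵀg: [[5, 7/10]; [7/10, 611/900]]·[m, c]ᵀ = [8, 41/15]ᵀ.
Determinant 5·(611/900) − (7/10)² = 1307/450.
m = (8·(611/900) − (7/10)·(41/15))/(1307/450) = 1583/1307; c = (5·(41/15) − (7/10)·8)/(1307/450) = 3630/1307.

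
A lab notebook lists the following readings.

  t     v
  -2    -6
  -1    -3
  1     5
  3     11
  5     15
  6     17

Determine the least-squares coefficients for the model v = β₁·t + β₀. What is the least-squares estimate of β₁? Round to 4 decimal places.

β₁ = 2.9231

Normal-equation sums: Σt·t = 76, Σt = 12, Σ1 = 6.
Moment sums: Σt·v = 230, Σv = 39.
XᵀX·[β₁, β₀]ᵀ = Xᵀv becomes [[76, 12]; [12, 6]]·[β₁, β₀]ᵀ = [230, 39]ᵀ.
Determinant 76·6 − 12² = 312.
β₁ = (230·6 − 12·39)/312 = 38/13; β₀ = (76·39 − 12·230)/312 = 17/26.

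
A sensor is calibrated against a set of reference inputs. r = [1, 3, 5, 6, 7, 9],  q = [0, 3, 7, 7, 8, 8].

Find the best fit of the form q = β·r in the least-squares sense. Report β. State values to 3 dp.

β = 1.065

Forming AᵀA = [[201]] and Aᵀq = [214]ᵀ gives AᵀA·[β]ᵀ = Aᵀq.
Hence β = 214 / 201 ≈ 1.06468.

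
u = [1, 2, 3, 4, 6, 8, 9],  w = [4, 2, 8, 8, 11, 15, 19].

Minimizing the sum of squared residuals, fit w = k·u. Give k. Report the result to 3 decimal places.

Normal-equation sums: Σu·u = 211.
Right-hand side: Σu·w = 421.
So MᵀM·[k]ᵀ = Mᵀw: [[211]]·[k]ᵀ = [421]ᵀ.
k = 421/211 = 1.99526.

k = 1.995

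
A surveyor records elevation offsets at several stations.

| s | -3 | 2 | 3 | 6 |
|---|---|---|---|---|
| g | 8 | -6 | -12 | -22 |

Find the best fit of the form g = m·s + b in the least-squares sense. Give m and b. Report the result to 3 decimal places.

m = -3.333, b = -1.333

From the data, Σs·s = 58, Σs = 8, Σ1 = 4.
Right-hand side: Σs·g = -204, Σg = -32.
So AᵀA·[m, b]ᵀ = Aᵀg: [[58, 8]; [8, 4]]·[m, b]ᵀ = [-204, -32]ᵀ.
Determinant 58·4 − 8² = 168.
m = ((-204)·4 − 8·(-32))/168 = -10/3; b = (58·(-32) − 8·(-204))/168 = -4/3.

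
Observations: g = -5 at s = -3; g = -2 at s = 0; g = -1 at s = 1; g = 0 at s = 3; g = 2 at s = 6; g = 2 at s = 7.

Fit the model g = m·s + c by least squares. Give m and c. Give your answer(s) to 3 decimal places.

Normal-equation sums: Σs·s = 104, Σs = 14, Σ1 = 6.
Moment sums: Σs·g = 40, Σg = -4.
MᵀM·[m, c]ᵀ = Mᵀg becomes [[104, 14]; [14, 6]]·[m, c]ᵀ = [40, -4]ᵀ.
Δ = 104·6 − 14² = 428.
m = (40·6 − 14·(-4))/428 = 74/107; c = (104·(-4) − 14·40)/428 = -244/107.

m = 0.692, c = -2.280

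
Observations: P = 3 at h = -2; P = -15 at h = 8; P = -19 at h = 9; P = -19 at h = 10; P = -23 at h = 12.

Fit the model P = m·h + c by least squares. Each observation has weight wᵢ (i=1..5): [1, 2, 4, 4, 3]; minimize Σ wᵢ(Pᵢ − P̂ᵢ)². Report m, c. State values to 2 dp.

Sums needed: Σwᵢ·h·h = 1288, Σwᵢ·h = 126, Σwᵢ·1 = 14.
For AᵀWP: Σwᵢ·h·P = -2518, Σwᵢ·P = -248.
So AᵀWA·[m, c]ᵀ = AᵀWP: [[1288, 126]; [126, 14]]·[m, c]ᵀ = [-2518, -248]ᵀ.
Determinant 1288·14 − 126² = 2156.
m = ((-2518)·14 − 126·(-248))/2156 = -13/7; c = (1288·(-248) − 126·(-2518))/2156 = -1.

m = -1.86, c = -1.00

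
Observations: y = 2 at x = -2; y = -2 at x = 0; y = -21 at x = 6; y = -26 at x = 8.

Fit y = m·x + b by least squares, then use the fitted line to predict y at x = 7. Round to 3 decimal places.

ŷ = -23.338

Compute the Gram sums: Σx·x = 104, Σx = 12, Σ1 = 4.
For Aᵀy: Σx·y = -338, Σy = -47.
AᵀA·[m, b]ᵀ = Aᵀy becomes [[104, 12]; [12, 4]]·[m, b]ᵀ = [-338, -47]ᵀ.
Determinant 104·4 − 12² = 272.
m = ((-338)·4 − 12·(-47))/272 = -197/68; b = (104·(-47) − 12·(-338))/272 = -52/17.
At x = 7: ŷ = (-197/68)·(7) + (-52/17)·(1) = -1587/68.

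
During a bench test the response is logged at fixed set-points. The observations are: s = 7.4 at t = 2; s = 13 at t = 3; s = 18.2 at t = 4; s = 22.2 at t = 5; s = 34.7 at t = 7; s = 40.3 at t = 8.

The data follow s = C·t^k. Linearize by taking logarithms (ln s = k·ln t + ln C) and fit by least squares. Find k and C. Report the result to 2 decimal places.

Linearized form: ln s = k·ln t + ln C. From the 6 transformed points,
Σln t = 8.8128, Σ(ln t)² = 14.3101, Σln s = 17.8110, Σln t·ln s = 27.8048.
Equations: 14.3101·k + 8.8128·ln C = 27.8048;  8.8128·k + 6·ln C = 17.8110.
Slope k = (n·Σln t·ln s − Σln t·Σln s)/(n·Σ(ln t)² − (Σln t)²) = (6·27.8048 − 8.8128·17.8110)/8.1947 = 1.20359; ln C = (Σln s − k·Σln t)/n = 1.20066, so C = exp(1.20066) = 3.32231.

k = 1.20, C = 3.32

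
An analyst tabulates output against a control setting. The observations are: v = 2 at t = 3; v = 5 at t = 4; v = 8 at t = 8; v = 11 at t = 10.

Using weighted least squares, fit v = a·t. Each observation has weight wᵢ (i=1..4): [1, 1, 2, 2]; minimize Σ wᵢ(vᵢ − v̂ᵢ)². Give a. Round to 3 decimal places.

The normal system XᵀWX·[a]ᵀ = XᵀWv is [[353]]·[a]ᵀ = [374]ᵀ.
Hence a = 374 / 353 ≈ 1.05949.

a = 1.059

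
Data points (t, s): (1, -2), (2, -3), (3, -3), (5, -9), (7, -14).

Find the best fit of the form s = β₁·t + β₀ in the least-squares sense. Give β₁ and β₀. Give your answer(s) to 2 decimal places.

Compute the Gram sums: Σt·t = 88, Σt = 18, Σ1 = 5.
And Σt·s = -160, Σs = -31.
So AᵀA·[β₁, β₀]ᵀ = Aᵀs: [[88, 18]; [18, 5]]·[β₁, β₀]ᵀ = [-160, -31]ᵀ.
Δ = 88·5 − 18² = 116.
β₁ = ((-160)·5 − 18·(-31))/116 = -121/58; β₀ = (88·(-31) − 18·(-160))/116 = 38/29.

β₁ = -2.09, β₀ = 1.31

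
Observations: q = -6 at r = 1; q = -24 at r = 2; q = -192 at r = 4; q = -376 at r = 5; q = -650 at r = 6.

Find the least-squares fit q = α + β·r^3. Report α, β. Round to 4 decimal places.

Forming AᵀA = [[5, 414]; [414, 66442]] and Aᵀq = [-1248, -199886]ᵀ gives AᵀA·[α, β]ᵀ = Aᵀq.
Eliminating β: 66442·(row 1) − 414·(row 2) gives 160814·α = 66442·(-1248) − 414·(-199886) = -166812, so α = -83406/80407.
Then β = ((-199886) − 414·(-83406/80407))/66442 = -241379/80407.

α = -1.0373, β = -3.0020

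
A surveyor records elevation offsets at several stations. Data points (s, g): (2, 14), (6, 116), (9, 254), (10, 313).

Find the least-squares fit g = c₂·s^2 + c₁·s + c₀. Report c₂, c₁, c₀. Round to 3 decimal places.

Forming MᵀM = [[17873, 1953, 221]; [1953, 221, 27]; [221, 27, 4]] and Mᵀg = [56106, 6140, 697]ᵀ gives MᵀM·[c₂, c₁, c₀]ᵀ = Mᵀg.
Inverting the 3×3 Gram matrix, [c₂, c₁, c₀]ᵀ = [3973/1336, 10961/6680, -3769/3340]ᵀ.

c₂ = 2.974, c₁ = 1.641, c₀ = -1.128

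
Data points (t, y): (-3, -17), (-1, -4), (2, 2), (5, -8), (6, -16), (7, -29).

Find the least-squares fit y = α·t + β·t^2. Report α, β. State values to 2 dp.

α = 2.99, β = -0.98

From the data, Σt·t = 124, Σt·t^2 = 664, Σt^2·t^2 = 4420.
Moment sums: Σt·y = -280, Σt^2·y = -2346.
So AᵀA·[α, β]ᵀ = Aᵀy: [[124, 664]; [664, 4420]]·[α, β]ᵀ = [-280, -2346]ᵀ.
Δ = 124·4420 − 664² = 107184.
α = ((-280)·4420 − 664·(-2346))/107184 = 1819/609; β = (124·(-2346) − 664·(-280))/107184 = -1193/1218.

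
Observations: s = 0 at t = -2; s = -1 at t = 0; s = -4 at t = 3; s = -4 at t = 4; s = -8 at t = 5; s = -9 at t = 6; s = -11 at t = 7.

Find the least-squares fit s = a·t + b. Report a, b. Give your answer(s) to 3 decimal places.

Compute the Gram sums: Σt·t = 139, Σt = 23, Σ1 = 7.
Moment sums: Σt·s = -199, Σs = -37.
Eliminating b: 7·(row 1) − 23·(row 2) gives 444·a = 7·(-199) − 23·(-37) = -542, so a = -271/222.
Then b = ((-37) − 23·(-271/222))/7 = -283/222.

a = -1.221, b = -1.275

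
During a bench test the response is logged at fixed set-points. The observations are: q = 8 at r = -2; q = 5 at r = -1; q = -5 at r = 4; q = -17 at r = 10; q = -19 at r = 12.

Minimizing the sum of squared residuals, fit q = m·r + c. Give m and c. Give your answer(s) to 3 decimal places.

m = -1.948, c = 3.363

Sums needed: Σr·r = 265, Σr = 23, Σ1 = 5.
For Mᵀq: Σr·q = -439, Σq = -28.
Δ = 265·5 − 23² = 796.
m = ((-439)·5 − 23·(-28))/796 = -1551/796; c = (265·(-28) − 23·(-439))/796 = 2677/796.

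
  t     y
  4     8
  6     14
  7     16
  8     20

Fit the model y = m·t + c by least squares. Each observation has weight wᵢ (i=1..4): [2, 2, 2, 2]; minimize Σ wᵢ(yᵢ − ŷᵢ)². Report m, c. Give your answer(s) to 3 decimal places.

Compute the Gram sums: Σwᵢ·t·t = 330, Σwᵢ·t = 50, Σwᵢ·1 = 8.
Right-hand side: Σwᵢ·t·y = 776, Σwᵢ·y = 116.
Normal equations: [[330, 50]; [50, 8]]·[m, c]ᵀ = [776, 116]ᵀ.
det = 330·8 − 50² = 140.
m = (776·8 − 50·116)/140 = 102/35; c = (330·116 − 50·776)/140 = -26/7.

m = 2.914, c = -3.714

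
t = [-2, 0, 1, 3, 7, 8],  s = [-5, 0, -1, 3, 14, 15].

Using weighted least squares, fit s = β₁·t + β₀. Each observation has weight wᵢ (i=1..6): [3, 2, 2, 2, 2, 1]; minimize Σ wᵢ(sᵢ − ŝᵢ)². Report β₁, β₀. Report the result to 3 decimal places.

Setting ∂/∂β₁ … = 0 gives: 194·β₁ + 24·β₀ = 362;  24·β₁ + 12·β₀ = 32.
Determinant 194·12 − 24² = 1752.
β₁ = (362·12 − 24·32)/1752 = 149/73; β₀ = (194·32 − 24·362)/1752 = -310/219.

β₁ = 2.041, β₀ = -1.416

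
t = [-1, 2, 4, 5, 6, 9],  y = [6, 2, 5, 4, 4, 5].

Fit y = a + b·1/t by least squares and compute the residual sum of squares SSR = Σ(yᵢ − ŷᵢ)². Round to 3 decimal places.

SSR = 4.008

Forming XᵀX = [[6, 41/180]; [41/180, 45121/32400]] and Xᵀy = [26, -311/180]ᵀ gives XᵀX·[a, b]ᵀ = Xᵀy.
Eliminating b: (45121/32400)·(row 1) − (41/180)·(row 2) gives (53809/6480)·a = (45121/32400)·26 − (41/180)·(-311/180) = 395299/10800, so a = 1185897/269045.
Then b = ((-311/180) − (41/180)·(1185897/269045))/(45121/32400) = -105552/53809.
Residuals: -99387/269045, -383927/269045, 291268/269045, -119/7687, -21757/269045, 217968/269045; SSR = 1078316/269045.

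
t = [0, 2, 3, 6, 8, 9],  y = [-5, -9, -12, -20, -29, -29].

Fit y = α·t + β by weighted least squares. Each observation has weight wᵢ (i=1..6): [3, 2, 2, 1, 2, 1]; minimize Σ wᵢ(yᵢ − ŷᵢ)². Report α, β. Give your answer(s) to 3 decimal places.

Sums needed: Σwᵢ·t·t = 271, Σwᵢ·t = 41, Σwᵢ·1 = 11.
For XᵀWy: Σwᵢ·t·y = -953, Σwᵢ·y = -164.
Δ = 271·11 − 41² = 1300.
α = ((-953)·11 − 41·(-164))/1300 = -3759/1300; β = (271·(-164) − 41·(-953))/1300 = -5371/1300.

α = -2.892, β = -4.132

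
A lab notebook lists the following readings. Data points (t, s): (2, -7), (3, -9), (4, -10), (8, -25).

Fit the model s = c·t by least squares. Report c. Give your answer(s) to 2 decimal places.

Sums needed: Σt·t = 93.
Moment sums: Σt·s = -281.
Normal equations: [[93]]·[c]ᵀ = [-281]ᵀ.
c = (-281)/93 = -3.02151.

c = -3.02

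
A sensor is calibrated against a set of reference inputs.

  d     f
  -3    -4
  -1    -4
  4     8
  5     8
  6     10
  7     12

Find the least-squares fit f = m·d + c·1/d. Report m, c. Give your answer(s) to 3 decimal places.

m = 1.614, c = 2.085

Setting ∂/∂m … = 0 gives: 136·m + 6·c = 232;  6·m + (222581/176400)·c = 431/35.
Eliminating c: (222581/176400)·(row 1) − 6·(row 2) gives (2990077/22050)·m = (222581/176400)·232 − 6·(431/35) = 4825669/22050, so m = 4825669/2990077.
Then c = ((431/35) − 6·(4825669/2990077))/(222581/176400) = 6234480/2990077.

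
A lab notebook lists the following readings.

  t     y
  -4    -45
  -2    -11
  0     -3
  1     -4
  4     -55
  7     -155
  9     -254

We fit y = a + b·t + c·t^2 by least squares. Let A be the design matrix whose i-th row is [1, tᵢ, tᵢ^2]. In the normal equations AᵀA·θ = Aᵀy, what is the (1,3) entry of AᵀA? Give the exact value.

Row 1 ↔ basis 1, column 3 ↔ basis t^2, so (AᵀA)_{1,3} = Σᵢ t^2 = (1)·(16) + (1)·(4) + (1)·(0) + (1)·(1) + (1)·(16) + (1)·(49) + (1)·(81) = 167.

167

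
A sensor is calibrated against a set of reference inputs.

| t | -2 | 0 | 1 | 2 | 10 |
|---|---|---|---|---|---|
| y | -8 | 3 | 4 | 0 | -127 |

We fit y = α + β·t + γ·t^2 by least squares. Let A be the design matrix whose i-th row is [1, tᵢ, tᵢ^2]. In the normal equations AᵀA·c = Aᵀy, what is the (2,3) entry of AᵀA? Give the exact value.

1001

Row 2 ↔ basis t, column 3 ↔ basis t^2, so (AᵀA)_{2,3} = Σᵢ (t)·(t^2) = (-2)·(4) + (0)·(0) + (1)·(1) + (2)·(4) + (10)·(100) = 1001.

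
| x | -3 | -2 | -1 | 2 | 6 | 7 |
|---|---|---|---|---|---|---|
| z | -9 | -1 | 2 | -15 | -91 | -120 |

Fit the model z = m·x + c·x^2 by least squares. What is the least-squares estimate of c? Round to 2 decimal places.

Setting ∂/∂m … = 0 gives: 103·m + 531·c = -1389;  531·m + 3811·c = -9299.
(Σx·x = 103, Σx·x^2 = 531, Σx^2·x^2 = 3811, Σx·z = -1389, Σx^2·z = -9299.)
Δ = 103·3811 − 531² = 110572.
m = ((-1389)·3811 − 531·(-9299))/110572 = -177855/55286; c = (103·(-9299) − 531·(-1389))/110572 = -110119/55286.

c = -1.99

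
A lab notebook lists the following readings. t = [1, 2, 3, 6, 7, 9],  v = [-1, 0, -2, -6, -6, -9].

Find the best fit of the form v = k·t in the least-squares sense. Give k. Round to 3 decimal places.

Entries of XᵀX: Σt·t = 180.
And Σt·v = -166.
So XᵀX·[k]ᵀ = Xᵀv: [[180]]·[k]ᵀ = [-166]ᵀ.
k = (-166)/180 = -0.922222.

k = -0.922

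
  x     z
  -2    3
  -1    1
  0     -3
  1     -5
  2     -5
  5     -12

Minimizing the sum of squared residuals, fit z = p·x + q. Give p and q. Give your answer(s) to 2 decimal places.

Compute the Gram sums: Σx·x = 35, Σx = 5, Σ1 = 6.
Moment sums: Σx·z = -82, Σz = -21.
So AᵀA·[p, q]ᵀ = Aᵀz: [[35, 5]; [5, 6]]·[p, q]ᵀ = [-82, -21]ᵀ.
Determinant 35·6 − 5² = 185.
p = ((-82)·6 − 5·(-21))/185 = -387/185; q = (35·(-21) − 5·(-82))/185 = -65/37.

p = -2.09, q = -1.76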